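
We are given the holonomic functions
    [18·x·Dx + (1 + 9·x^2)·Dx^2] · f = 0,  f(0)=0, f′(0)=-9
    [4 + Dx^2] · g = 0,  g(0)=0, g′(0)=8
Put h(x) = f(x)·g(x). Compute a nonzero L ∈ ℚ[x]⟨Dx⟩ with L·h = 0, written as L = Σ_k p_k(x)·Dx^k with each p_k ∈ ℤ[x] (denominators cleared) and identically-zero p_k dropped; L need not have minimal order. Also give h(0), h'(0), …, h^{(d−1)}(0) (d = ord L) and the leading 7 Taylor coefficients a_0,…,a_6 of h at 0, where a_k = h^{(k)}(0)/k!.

f: a_k = 0, -9, 0, 27, 0, -729/5, 0, …
g: a_k = 0, 8, 0, -16/3, 0, 16/15, 0, …
h₀=f·g: eliminate ⇒ L₀, order ≤ 2·2.
L = (2080 + 50256·x^2 + 89424·x^4 + 186624·x^6 + 419904·x^8) + (3168·x + 38880·x^3 + 139968·x^5 + 419904·x^7)·Dx + (572 + 13788·x^2 + 33048·x^4 + 93312·x^6 + 209952·x^8)·Dx^2 + (792·x + 9720·x^3 + 34992·x^5 + 104976·x^7)·Dx^3 + (13 + 306·x^2 + 2673·x^4 + 11664·x^6 + 26244·x^8)·Dx^4  (order 4).
h: a_k = 0, 0, -72, 0, 264, 0, -1320, …
ICs: h(0) = 0, h′(0) = 0, h′′(0) = -144, h′′′(0) = 0.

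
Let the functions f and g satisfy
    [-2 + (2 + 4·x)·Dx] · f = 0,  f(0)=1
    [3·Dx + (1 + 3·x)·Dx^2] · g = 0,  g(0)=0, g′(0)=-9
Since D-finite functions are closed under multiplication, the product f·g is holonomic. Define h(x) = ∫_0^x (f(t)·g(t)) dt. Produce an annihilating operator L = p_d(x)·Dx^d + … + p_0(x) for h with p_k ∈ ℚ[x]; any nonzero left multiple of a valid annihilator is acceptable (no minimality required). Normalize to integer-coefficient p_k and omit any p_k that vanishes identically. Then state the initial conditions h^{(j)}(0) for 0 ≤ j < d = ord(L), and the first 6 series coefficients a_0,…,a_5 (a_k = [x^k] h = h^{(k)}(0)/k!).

L = 3·x·Dx + (1 + 2·x)·Dx^2 + (1 + 7·x + 16·x^2 + 12·x^3)·Dx^3  (order 3).
h: a_k = 0, 0, -9/2, 3/2, -9/4, 9/2, …
ICs: h(0) = 0, h′(0) = 0, h′′(0) = -9.

f: a_k = 1, 1, -1/2, 1/2, -5/8, 7/8, …
g: a_k = 0, -9, 27/2, -27, 243/4, -729/5, …
Product ⇒ symmetric product L₀, ord ≤ 2.
Integrate: L := L₀·Dx.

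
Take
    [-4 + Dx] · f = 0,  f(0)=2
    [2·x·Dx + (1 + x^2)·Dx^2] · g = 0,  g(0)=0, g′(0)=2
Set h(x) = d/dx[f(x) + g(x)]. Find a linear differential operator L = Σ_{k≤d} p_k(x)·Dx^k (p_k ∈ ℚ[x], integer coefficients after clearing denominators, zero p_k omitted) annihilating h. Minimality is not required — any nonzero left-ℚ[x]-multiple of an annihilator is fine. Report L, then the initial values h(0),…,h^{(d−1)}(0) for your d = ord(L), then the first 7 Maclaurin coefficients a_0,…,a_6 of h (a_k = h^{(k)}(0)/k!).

L = (4 - 16·x - 12·x^2 - 16·x^3) + (-9 - 13·x^2 - 8·x^4)·Dx + (2 + x + 4·x^2 + x^3 + 2·x^4)·Dx^2  (order 2).
h: a_k = 10, 32, 62, 256/3, 262/3, 1024/15, 1958/45, …
ICs: h(0) = 10, h′(0) = 32.

f: a_k = 2, 8, 16, 64/3, 64/3, 256/15, 512/45, …
g: a_k = 0, 2, 0, -2/3, 0, 2/5, 0, …
h₀=f+g: left-lcm gives L₀, ord ≤ 3.
h=h₀': d/dx-closure on L₀ ⇒ L.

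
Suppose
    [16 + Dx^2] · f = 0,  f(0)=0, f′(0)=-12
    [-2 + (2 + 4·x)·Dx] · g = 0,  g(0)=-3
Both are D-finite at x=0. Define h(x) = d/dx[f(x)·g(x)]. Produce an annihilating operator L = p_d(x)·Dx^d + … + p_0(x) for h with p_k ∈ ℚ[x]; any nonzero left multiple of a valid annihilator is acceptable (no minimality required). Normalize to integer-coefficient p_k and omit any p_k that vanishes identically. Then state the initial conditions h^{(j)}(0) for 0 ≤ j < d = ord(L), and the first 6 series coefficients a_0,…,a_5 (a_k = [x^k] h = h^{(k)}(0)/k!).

f: a_k = 0, -12, 0, 32, 0, -128/5, …
g: a_k = -3, -3, 3/2, -3/2, 15/8, -21/8, …
L₀ := L_f ⊗_s L_g (sym. prod.), ord ≤ 2.
Differentiate: ansatz ord ≤ ord L₀ ⇒ L.
L = (413 + 2688·x + 6784·x^2 + 8192·x^3 + 4096·x^4) + (-26 - 180·x - 384·x^2 - 256·x^3)·Dx + (19 + 140·x + 396·x^2 + 512·x^3 + 256·x^4)·Dx^2  (order 2).
h: a_k = 36, 72, -342, -312, 1023/2, 1809/5, …
ICs: h(0) = 36, h′(0) = 72.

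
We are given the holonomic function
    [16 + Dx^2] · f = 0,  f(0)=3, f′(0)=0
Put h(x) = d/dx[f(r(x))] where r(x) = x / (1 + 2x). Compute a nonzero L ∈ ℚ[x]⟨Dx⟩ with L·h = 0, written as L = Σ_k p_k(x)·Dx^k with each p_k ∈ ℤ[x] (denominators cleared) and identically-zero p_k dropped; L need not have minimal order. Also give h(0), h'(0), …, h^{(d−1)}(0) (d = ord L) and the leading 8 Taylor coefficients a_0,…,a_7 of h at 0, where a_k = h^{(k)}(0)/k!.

f: a_k = 3, 0, -24, 0, 32, 0, -256/15, 0, …
f∘r: x↦r, Dx↦Dx/r' in L_f ⇒ L₀.
h=h₀': d/dx-closure on L₀ ⇒ L.
L = (40 + 96·x + 96·x^2) + (12 + 72·x + 144·x^2 + 96·x^3)·Dx + (1 + 8·x + 24·x^2 + 32·x^3 + 16·x^4)·Dx^2  (order 2).
h: a_k = 0, -48, 288, -1024, 2560, -19712/5, -10752/5, 4820992/105, …
ICs: h(0) = 0, h′(0) = -48.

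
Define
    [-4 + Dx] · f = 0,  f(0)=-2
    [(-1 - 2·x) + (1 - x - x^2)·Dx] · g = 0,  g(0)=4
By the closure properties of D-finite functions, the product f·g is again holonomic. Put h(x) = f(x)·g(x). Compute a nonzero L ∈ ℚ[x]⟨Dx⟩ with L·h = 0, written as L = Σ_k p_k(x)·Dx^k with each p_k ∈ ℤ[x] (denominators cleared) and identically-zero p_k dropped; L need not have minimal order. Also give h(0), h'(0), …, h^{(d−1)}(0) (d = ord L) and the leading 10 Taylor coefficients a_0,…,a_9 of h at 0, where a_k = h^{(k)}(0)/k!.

L = (5 - 2·x - 4·x^2) + (-1 + x + x^2)·Dx  (order 1).
h: a_k = -8, -40, -112, -712/3, -1304/3, -11104/15, -10984/9, -625816/315, -1014352/315, -2111128/405, …
ICs: h(0) = -8.

f: a_k = -2, -8, -16, -64/3, -64/3, -256/15, -512/45, -2048/315, -1024/315, -4096/2835, …
g: a_k = 4, 4, 8, 12, 20, 32, 52, 84, 136, 220, …
f·g: L₀ = L_f ⊗_s L_g, ord ≤ 1·1.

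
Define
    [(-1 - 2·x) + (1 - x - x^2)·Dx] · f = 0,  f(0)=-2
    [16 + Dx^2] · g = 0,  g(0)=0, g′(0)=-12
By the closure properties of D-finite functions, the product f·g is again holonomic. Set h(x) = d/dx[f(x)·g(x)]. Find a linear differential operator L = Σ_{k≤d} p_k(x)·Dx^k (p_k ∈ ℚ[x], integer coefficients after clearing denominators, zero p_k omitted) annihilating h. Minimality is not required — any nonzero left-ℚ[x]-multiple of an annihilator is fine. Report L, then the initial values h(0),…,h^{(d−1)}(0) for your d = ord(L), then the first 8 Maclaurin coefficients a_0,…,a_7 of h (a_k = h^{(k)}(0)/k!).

L = (54 - 256·x - 128·x^2 + 256·x^3 + 128·x^4) + (-13 - 10·x + 48·x^2 + 32·x^3)·Dx + (7 - 15·x - 7·x^2 + 16·x^3 + 8·x^4)·Dx^2  (order 2).
h: a_k = 24, 48, -48, 32, 216, 1536/5, 7864/15, 21184/21, …
ICs: h(0) = 24, h′(0) = 48.

f: a_k = -2, -2, -4, -6, -10, -16, -26, -42, …
g: a_k = 0, -12, 0, 32, 0, -128/5, 0, 1024/105, …
h₀=f·g: eliminate ⇒ L₀, order ≤ 1·2.
Differentiate: ansatz ord ≤ ord L₀ ⇒ L.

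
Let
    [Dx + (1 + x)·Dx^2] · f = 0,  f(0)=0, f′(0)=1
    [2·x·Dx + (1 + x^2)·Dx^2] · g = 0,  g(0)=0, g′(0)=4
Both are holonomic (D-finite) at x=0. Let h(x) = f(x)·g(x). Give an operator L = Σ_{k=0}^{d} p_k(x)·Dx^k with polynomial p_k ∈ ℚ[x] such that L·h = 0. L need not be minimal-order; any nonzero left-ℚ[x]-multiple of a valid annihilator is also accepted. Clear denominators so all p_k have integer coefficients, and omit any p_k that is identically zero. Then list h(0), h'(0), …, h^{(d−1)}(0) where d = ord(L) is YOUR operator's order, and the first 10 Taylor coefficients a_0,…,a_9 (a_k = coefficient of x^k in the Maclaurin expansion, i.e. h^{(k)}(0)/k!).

f: a_k = 0, 1, -1/2, 1/3, -1/4, 1/5, -1/6, 1/7, -1/8, 1/9, …
g: a_k = 0, 4, 0, -4/3, 0, 4/5, 0, -4/7, 0, 4/9, …
f·g: L₀ = L_f ⊗_s L_g, ord ≤ 2·2.
L = (24 + 44·x + 80·x^2 + 156·x^3 + 120·x^4 + 52·x^5 + 4·x^7)·Dx + (18 + 124·x + 308·x^2 + 484·x^3 + 544·x^4 + 372·x^5 + 140·x^6 + 12·x^7 + 14·x^8)·Dx^2 + (12 + 64·x + 192·x^2 + 312·x^3 + 360·x^4 + 312·x^5 + 192·x^6 + 72·x^7 + 12·x^8 + 8·x^9)·Dx^3 + (5 + 18·x + 37·x^2 + 56·x^3 + 66·x^4 + 60·x^5 + 42·x^6 + 24·x^7 + 9·x^8 + 2·x^9 + x^10)·Dx^4  (order 4).
h: a_k = 0, 0, 4, -2, 0, -1/3, 52/45, -11/15, 0, -121/630, …
ICs: h(0) = 0, h′(0) = 0, h′′(0) = 8, h′′′(0) = -12.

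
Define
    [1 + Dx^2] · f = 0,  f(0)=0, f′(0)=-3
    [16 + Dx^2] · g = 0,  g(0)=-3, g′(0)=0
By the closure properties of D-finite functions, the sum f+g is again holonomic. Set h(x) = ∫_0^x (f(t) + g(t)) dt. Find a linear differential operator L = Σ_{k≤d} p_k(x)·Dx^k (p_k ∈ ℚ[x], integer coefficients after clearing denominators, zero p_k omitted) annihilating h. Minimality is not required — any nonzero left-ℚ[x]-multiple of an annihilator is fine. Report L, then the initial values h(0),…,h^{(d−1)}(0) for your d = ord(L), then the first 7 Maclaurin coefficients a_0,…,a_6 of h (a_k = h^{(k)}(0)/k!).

L = 16·Dx + 17·Dx^3 + Dx^5  (order 5).
h: a_k = 0, -3, -3/2, 8, 1/8, -32/5, -1/240, …
ICs: h(0) = 0, h′(0) = -3, h′′(0) = -3, h′′′(0) = 48, h′′′′(0) = 3.

f: a_k = 0, -3, 0, 1/2, 0, -1/40, 0, …
g: a_k = -3, 0, 24, 0, -32, 0, 256/15, …
h₀=f+g: left-lcm gives L₀, ord ≤ 4.
h=∫₀ˣh₀: take L = L₀·Dx.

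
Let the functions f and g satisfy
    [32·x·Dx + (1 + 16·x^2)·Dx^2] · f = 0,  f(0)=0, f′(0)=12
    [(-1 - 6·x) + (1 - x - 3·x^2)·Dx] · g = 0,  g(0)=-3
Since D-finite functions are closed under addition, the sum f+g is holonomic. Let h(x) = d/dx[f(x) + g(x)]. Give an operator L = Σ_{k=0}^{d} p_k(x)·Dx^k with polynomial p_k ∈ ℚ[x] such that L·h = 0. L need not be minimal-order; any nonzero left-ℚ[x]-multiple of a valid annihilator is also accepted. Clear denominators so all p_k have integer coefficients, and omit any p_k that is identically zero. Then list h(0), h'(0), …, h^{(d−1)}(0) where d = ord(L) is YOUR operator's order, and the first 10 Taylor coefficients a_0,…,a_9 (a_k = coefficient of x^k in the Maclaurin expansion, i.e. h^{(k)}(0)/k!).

L = (128 - 512·x - 10560·x^2 - 25344·x^3 - 95904·x^4 - 41472·x^6) + (-37 - 208·x + 206·x^2 - 1476·x^3 - 24336·x^4 - 66528·x^5 - 6912·x^6 - 41472·x^7)·Dx + (4 + 21·x + 198·x^2 + 90·x^3 + 1775·x^4 - 4080·x^5 - 6336·x^6 - 2304·x^7 - 6912·x^8)·Dx^2  (order 2).
h: a_k = 9, -24, -255, -228, 2472, -1746, -53709, -12192, 755139, -80490, …
ICs: h(0) = 9, h′(0) = -24.

f: a_k = 0, 12, 0, -64, 0, 3072/5, 0, -49152/7, 0, 262144/3, …
g: a_k = -3, -3, -12, -21, -57, -120, -291, -651, -1524, -3477, …
Sum ⇒ L₀ = lclm(L_f,L_g) in ℚ(x)⟨Dx⟩.
h₀' ⇒ L via d/dx closure of L₀.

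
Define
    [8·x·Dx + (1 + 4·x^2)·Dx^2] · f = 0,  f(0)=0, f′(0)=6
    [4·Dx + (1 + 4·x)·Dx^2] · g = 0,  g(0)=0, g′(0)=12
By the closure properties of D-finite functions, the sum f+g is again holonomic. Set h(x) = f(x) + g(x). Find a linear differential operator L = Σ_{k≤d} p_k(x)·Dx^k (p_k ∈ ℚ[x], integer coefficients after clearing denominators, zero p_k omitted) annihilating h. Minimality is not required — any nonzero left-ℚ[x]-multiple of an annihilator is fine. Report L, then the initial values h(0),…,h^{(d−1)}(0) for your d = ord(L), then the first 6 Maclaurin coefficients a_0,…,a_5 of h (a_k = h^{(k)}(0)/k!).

f: a_k = 0, 6, 0, -8, 0, 96/5, …
g: a_k = 0, 12, -24, 64, -192, 3072/5, …
f+g: L₀ = lclm(L_f,L_g), ord ≤ 2+2.
L = (-8 - 96·x + 96·x^2 + 128·x^3)·Dx + (-10 - 16·x - 72·x^2 + 192·x^3 + 256·x^4)·Dx^2 + (-1 - 2·x + 8·x^2 + 8·x^3 + 48·x^4 + 64·x^5)·Dx^3  (order 3).
h: a_k = 0, 18, -24, 56, -192, 3168/5, …
ICs: h(0) = 0, h′(0) = 18, h′′(0) = -48.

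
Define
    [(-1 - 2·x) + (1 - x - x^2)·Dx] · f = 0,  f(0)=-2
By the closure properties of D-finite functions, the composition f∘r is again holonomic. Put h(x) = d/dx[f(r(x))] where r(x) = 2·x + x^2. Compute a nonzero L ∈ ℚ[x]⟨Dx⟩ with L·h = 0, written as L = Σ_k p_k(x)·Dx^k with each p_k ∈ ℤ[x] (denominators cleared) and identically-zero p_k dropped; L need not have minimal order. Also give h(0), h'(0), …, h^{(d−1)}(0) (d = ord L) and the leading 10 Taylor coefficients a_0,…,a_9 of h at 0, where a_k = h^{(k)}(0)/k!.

L = (9 + 42·x + 105·x^2 + 164·x^3 + 141·x^4 + 60·x^5 + 10·x^6) + (-1 - 3·x + 9·x^2 + 39·x^3 + 55·x^4 + 39·x^5 + 14·x^6 + 2·x^7)·Dx  (order 1).
h: a_k = -4, -36, -192, -944, -4340, -19140, -82096, -344912, -1426464, -5826640, …
ICs: h(0) = -4.

f: a_k = -2, -2, -4, -6, -10, -16, -26, -42, -68, -110, …
h₀=f(r): pull back L_f along r ⇒ L₀.
Differentiate: ansatz ord ≤ ord L₀ ⇒ L.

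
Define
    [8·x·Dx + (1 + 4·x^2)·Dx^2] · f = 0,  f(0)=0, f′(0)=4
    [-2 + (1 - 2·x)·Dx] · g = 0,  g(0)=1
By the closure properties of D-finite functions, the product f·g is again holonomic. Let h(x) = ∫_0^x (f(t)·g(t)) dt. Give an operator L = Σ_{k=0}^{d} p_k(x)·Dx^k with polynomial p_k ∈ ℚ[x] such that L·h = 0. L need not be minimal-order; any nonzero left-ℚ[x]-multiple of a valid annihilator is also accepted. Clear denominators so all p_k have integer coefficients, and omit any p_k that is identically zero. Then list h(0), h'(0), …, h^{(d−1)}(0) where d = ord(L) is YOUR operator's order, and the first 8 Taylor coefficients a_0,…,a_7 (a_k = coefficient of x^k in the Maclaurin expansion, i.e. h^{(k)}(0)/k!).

f: a_k = 0, 4, 0, -16/3, 0, 64/5, 0, -256/7, …
g: a_k = 1, 2, 4, 8, 16, 32, 64, 128, …
Product ⇒ symmetric product L₀, ord ≤ 2.
Integrate: L := L₀·Dx.
L = 16·x·Dx + (4 - 8·x + 32·x^2)·Dx^2 + (-1 + 2·x - 4·x^2 + 8·x^3)·Dx^3  (order 3).
h: a_k = 0, 0, 2, 8/3, 8/3, 64/15, 416/45, 1664/105, …
ICs: h(0) = 0, h′(0) = 0, h′′(0) = 4.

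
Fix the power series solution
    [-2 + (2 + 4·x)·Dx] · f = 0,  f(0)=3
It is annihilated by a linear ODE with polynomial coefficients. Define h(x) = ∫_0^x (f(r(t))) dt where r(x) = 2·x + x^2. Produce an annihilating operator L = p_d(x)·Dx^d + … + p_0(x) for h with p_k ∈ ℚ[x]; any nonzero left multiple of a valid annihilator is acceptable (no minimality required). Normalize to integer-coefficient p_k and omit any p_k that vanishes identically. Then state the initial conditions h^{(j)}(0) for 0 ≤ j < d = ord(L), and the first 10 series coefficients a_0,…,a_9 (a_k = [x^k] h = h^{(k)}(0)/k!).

f: a_k = 3, 3, -3/2, 3/2, -15/8, 21/8, -63/16, 99/16, -1287/128, 2145/128, …
f∘r: x↦r, Dx↦Dx/r' in L_f ⇒ L₀.
h=∫h₀ ⇒ L = L₀·Dx.
L = (-2 - 2·x)·Dx + (1 + 4·x + 2·x^2)·Dx^2  (order 2).
h: a_k = 0, 3, 3, -1, 3/2, -27/10, 11/2, -171/14, 231/8, -1717/24, …
ICs: h(0) = 0, h′(0) = 3.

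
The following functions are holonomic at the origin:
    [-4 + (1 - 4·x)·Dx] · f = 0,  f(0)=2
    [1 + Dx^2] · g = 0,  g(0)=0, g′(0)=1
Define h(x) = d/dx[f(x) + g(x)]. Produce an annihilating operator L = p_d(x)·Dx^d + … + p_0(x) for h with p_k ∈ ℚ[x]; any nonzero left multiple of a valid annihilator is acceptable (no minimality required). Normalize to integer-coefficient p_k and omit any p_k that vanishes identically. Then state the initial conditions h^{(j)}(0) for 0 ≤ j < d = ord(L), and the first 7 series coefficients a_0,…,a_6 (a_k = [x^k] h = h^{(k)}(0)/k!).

L = (1544 - 64·x + 128·x^2) + (-97 + 396·x - 48·x^2 + 64·x^3)·Dx + (1544 - 64·x + 128·x^2)·Dx^2 + (-97 + 396·x - 48·x^2 + 64·x^3)·Dx^3  (order 3).
h: a_k = 9, 64, 767/2, 2048, 245761/24, 49152, 165150719/720, …
ICs: h(0) = 9, h′(0) = 64, h′′(0) = 767.

f: a_k = 2, 8, 32, 128, 512, 2048, 8192, …
g: a_k = 0, 1, 0, -1/6, 0, 1/120, 0, …
Sum ⇒ L₀ = lclm(L_f,L_g) in ℚ(x)⟨Dx⟩.
h₀' ⇒ L via d/dx closure of L₀.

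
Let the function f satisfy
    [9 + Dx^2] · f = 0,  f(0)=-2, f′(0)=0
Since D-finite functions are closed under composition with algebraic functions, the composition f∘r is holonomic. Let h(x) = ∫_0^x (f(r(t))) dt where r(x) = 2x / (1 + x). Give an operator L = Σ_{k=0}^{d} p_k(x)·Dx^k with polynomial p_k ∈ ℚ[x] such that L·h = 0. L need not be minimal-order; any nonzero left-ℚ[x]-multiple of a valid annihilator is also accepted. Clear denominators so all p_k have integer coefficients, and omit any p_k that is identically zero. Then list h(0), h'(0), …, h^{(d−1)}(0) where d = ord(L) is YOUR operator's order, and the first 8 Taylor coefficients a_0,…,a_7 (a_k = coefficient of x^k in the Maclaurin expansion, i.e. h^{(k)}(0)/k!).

L = 36·Dx + (2 + 6·x + 6·x^2 + 2·x^3)·Dx^2 + (1 + 4·x + 6·x^2 + 4·x^3 + x^4)·Dx^3  (order 3).
h: a_k = 0, -2, 0, 12, -18, 0, 48, -3852/35, …
ICs: h(0) = 0, h′(0) = -2, h′′(0) = 0.

f: a_k = -2, 0, 9, 0, -27/4, 0, 81/40, 0, …
h₀=f(r): pull back L_f along r ⇒ L₀.
h=∫h₀ ⇒ L = L₀·Dx.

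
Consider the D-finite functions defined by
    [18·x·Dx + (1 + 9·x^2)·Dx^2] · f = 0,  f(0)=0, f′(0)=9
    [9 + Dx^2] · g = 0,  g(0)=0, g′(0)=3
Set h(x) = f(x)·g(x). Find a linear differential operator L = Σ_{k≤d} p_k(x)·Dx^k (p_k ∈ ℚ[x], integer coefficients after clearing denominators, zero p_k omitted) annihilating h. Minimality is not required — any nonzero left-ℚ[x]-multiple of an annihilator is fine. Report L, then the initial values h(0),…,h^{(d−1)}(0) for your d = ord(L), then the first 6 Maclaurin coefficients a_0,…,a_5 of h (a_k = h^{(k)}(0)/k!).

f: a_k = 0, 9, 0, -27, 0, 729/5, …
g: a_k = 0, 3, 0, -9/2, 0, 81/40, …
h₀=f·g: eliminate ⇒ L₀, order ≤ 2·2.
L = (810 + 18954·x^2 + 72171·x^4 + 236196·x^6 + 531441·x^8) + (972·x + 14580·x^3 + 78732·x^5 + 236196·x^7)·Dx + (108 + 2592·x^2 + 13122·x^4 + 52488·x^6 + 118098·x^8)·Dx^2 + (108·x + 1620·x^3 + 8748·x^5 + 26244·x^7)·Dx^3 + (2 + 54·x^2 + 567·x^4 + 2916·x^6 + 6561·x^8)·Dx^4  (order 4).
h: a_k = 0, 0, 27, 0, -243/2, 0, …
ICs: h(0) = 0, h′(0) = 0, h′′(0) = 54, h′′′(0) = 0.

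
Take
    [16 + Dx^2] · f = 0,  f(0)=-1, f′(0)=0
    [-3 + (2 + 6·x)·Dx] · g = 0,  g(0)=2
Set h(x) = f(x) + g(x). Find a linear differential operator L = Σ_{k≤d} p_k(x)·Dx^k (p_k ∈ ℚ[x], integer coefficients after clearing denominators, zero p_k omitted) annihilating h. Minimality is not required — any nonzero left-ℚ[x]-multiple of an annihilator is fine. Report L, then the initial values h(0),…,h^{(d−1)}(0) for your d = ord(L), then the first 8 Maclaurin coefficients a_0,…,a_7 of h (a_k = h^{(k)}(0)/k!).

f: a_k = -1, 0, 8, 0, -32/3, 0, 256/45, 0, …
g: a_k = 2, 3, -9/4, 27/8, -405/64, 1701/128, -15309/512, 72171/1024, …
Weyl lclm of L_f,L_g ⇒ L₀ (ord ≤ 3).
L = (-4368 - 18432·x - 27648·x^2) + (1760 + 17568·x + 55296·x^2 + 55296·x^3)·Dx + (-273 - 1152·x - 1728·x^2)·Dx^2 + (110 + 1098·x + 3456·x^2 + 3456·x^3)·Dx^3  (order 3).
h: a_k = 1, 3, 23/4, 27/8, -3263/192, 1701/128, -557833/23040, 72171/1024, …
ICs: h(0) = 1, h′(0) = 3, h′′(0) = 23/2.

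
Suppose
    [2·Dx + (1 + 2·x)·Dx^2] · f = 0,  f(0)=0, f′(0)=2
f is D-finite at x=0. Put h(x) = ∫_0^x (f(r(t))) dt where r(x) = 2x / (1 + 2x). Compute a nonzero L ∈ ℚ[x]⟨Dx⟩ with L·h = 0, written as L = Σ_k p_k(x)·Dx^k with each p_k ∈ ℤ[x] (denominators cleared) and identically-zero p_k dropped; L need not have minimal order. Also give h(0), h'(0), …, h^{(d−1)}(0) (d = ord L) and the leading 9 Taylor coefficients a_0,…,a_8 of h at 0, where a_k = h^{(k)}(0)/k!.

L = (8 + 24·x)·Dx^2 + (1 + 8·x + 12·x^2)·Dx^3  (order 3).
h: a_k = 0, 0, 2, -16/3, 52/3, -64, 3872/15, -3328/3, 34976/7, …
ICs: h(0) = 0, h′(0) = 0, h′′(0) = 4.

f: a_k = 0, 2, -2, 8/3, -4, 32/5, -32/3, 128/7, -32, …
f∘r: x↦r, Dx↦Dx/r' in L_f ⇒ L₀.
h=∫h₀ ⇒ L = L₀·Dx.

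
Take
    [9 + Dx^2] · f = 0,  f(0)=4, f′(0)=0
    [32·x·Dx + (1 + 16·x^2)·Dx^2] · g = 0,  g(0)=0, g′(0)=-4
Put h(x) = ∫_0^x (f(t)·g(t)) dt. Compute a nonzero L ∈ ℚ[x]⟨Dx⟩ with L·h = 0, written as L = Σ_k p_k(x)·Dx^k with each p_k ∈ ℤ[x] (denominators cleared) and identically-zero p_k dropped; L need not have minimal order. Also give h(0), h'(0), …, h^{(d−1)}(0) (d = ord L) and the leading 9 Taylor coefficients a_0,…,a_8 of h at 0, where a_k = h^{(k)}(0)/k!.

f: a_k = 4, 0, -18, 0, 27/2, 0, -81/20, 0, 729/1120, …
g: a_k = 0, -4, 0, 64/3, 0, -1024/5, 0, 16384/7, 0, …
L₀ := L_f ⊗_s L_g (sym. prod.), ord ≤ 4.
Integrate: L := L₀·Dx.
L = (16425 + 696384·x^2 + 2778624·x^4 + 11943936·x^6 + 47775744·x^8)·Dx + (23616·x + 543744·x^3 + 3981312·x^5 + 21233664·x^7)·Dx^2 + (2050 + 87168·x^2 + 470016·x^4 + 2654208·x^6 + 10616832·x^8)·Dx^3 + (2624·x + 60416·x^3 + 442368·x^5 + 2359296·x^7)·Dx^4 + (25 + 1088·x^2 + 17920·x^4 + 147456·x^6 + 589824·x^8)·Dx^5  (order 5).
h: a_k = 0, 0, -8, 0, 118/3, 0, -3143/15, 0, 467351/280, …
ICs: h(0) = 0, h′(0) = 0, h′′(0) = -16, h′′′(0) = 0, h′′′′(0) = 944.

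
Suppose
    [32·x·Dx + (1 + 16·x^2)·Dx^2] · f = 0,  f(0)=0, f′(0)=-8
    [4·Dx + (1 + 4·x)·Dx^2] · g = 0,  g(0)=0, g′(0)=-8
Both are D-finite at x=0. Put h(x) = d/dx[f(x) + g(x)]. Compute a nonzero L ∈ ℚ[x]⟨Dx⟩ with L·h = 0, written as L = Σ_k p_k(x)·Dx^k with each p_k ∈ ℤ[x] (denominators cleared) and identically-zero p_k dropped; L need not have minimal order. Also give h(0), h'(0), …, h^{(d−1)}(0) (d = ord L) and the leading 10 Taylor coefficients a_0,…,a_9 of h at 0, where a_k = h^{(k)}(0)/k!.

L = (-32 - 384·x + 1536·x^2 + 2048·x^3) + (-16 - 64·x + 3072·x^3 + 4096·x^4)·Dx + (-1 + 4·x + 32·x^2 + 128·x^3 + 768·x^4 + 1024·x^5)·Dx^2  (order 2).
h: a_k = -16, 32, 0, 512, -4096, 8192, 0, 131072, -1048576, 2097152, …
ICs: h(0) = -16, h′(0) = 32.

f: a_k = 0, -8, 0, 128/3, 0, -2048/5, 0, 32768/7, 0, -524288/9, …
g: a_k = 0, -8, 16, -128/3, 128, -2048/5, 4096/3, -32768/7, 16384, -524288/9, …
L₀ := lclm(L_f,L_g); ord L₀ ≤ 2+2.
h₀' ⇒ L via d/dx closure of L₀.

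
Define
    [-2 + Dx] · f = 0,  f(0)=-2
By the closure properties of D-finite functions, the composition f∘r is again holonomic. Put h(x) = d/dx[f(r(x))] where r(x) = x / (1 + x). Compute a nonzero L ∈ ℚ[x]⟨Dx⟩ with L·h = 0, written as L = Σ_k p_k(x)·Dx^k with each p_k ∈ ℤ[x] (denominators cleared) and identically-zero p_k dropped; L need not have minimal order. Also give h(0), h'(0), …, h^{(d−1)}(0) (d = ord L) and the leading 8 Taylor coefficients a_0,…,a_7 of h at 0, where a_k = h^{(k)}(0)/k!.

L = -2·x + (-1 - 2·x - x^2)·Dx  (order 1).
h: a_k = -4, 0, 4, -16/3, 4, -16/15, -20/9, 512/105, …
ICs: h(0) = -4.

f: a_k = -2, -4, -4, -8/3, -4/3, -8/15, -8/45, -16/315, …
h₀=f(r): pull back L_f along r ⇒ L₀.
Derive L from L₀ (diff closure).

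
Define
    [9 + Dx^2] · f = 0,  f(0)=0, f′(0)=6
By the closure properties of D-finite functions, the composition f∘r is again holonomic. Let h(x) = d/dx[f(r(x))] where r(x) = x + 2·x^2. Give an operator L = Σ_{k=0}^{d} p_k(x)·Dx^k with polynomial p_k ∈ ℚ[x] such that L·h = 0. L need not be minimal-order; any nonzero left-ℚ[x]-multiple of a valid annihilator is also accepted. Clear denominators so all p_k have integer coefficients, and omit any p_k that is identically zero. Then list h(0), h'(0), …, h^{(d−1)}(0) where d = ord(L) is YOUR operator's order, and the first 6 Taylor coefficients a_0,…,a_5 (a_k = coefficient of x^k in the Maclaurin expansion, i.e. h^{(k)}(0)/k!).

f: a_k = 0, 6, 0, -9, 0, 81/20, …
h₀=f(r): pull back L_f along r ⇒ L₀.
h₀' ⇒ L via d/dx closure of L₀.
L = (57 + 144·x + 864·x^2 + 2304·x^3 + 2304·x^4) + (-12 - 48·x)·Dx + (1 + 8·x + 16·x^2)·Dx^2  (order 2).
h: a_k = 6, 24, -27, -216, -2079/4, -189, …
ICs: h(0) = 6, h′(0) = 24.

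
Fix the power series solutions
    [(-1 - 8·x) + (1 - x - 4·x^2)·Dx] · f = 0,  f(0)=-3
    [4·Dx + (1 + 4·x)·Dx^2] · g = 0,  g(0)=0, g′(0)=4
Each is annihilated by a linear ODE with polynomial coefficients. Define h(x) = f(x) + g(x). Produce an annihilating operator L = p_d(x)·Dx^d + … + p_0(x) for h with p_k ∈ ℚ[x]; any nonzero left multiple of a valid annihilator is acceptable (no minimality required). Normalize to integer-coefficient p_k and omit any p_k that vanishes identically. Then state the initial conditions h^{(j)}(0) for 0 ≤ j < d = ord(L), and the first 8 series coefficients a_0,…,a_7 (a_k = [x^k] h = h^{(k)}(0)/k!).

f: a_k = -3, -3, -15, -27, -87, -195, -543, -1323, …
g: a_k = 0, 4, -8, 64/3, -64, 1024/5, -2048/3, 16384/7, …
L₀ := lclm(L_f,L_g); ord L₀ ≤ 1+2.
L = (268 + 1616·x + 5504·x^2 + 4608·x^3 + 6144·x^4)·Dx + (11 + 360·x + 3008·x^2 + 7680·x^3 + 9472·x^4 + 10240·x^5)·Dx^2 + (-7 - 67·x - 154·x^2 + 136·x^3 + 928·x^4 + 2176·x^5 + 2048·x^6)·Dx^3  (order 3).
h: a_k = -3, 1, -23, -17/3, -151, 49/5, -3677/3, 7123/7, …
ICs: h(0) = -3, h′(0) = 1, h′′(0) = -46.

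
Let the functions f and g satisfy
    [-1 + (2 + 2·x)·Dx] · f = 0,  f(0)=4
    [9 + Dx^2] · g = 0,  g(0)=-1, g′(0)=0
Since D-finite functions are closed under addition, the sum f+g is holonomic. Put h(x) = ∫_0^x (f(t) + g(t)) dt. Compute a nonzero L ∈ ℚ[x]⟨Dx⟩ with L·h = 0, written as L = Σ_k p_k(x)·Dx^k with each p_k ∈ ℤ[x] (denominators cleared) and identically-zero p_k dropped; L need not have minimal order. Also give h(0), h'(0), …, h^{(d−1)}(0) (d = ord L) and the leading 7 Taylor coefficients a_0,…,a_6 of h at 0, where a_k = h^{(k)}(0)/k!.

f: a_k = 4, 2, -1/2, 1/4, -5/32, 7/64, -21/256, …
g: a_k = -1, 0, 9/2, 0, -27/8, 0, 81/80, …
Sum ⇒ L₀ = lclm(L_f,L_g) in ℚ(x)⟨Dx⟩.
h=∫₀ˣh₀: take L = L₀·Dx.
L = (-351 - 648·x - 324·x^2)·Dx + (630 + 1926·x + 1944·x^2 + 648·x^3)·Dx^2 + (-39 - 72·x - 36·x^2)·Dx^3 + (70 + 214·x + 216·x^2 + 72·x^3)·Dx^4  (order 4).
h: a_k = 0, 3, 1, 4/3, 1/16, -113/160, 7/384, …
ICs: h(0) = 0, h′(0) = 3, h′′(0) = 2, h′′′(0) = 8.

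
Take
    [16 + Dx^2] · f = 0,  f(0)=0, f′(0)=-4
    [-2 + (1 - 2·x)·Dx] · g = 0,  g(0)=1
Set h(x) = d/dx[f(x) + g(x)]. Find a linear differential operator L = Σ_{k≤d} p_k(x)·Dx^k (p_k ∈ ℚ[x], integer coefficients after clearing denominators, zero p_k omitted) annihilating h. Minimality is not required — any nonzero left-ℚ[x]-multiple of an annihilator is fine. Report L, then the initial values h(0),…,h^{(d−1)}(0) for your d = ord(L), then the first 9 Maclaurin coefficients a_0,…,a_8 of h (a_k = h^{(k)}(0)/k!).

f: a_k = 0, -4, 0, 32/3, 0, -128/15, 0, 1024/315, 0, …
g: a_k = 1, 2, 4, 8, 16, 32, 64, 128, 256, …
f+g: L₀ = lclm(L_f,L_g), ord ≤ 2+1.
Differentiate: ansatz ord ≤ ord L₀ ⇒ L.
L = (512 - 512·x + 512·x^2) + (-80 + 288·x - 384·x^2 + 256·x^3)·Dx + (32 - 32·x + 32·x^2)·Dx^2 + (-5 + 18·x - 24·x^2 + 16·x^3)·Dx^3  (order 3).
h: a_k = -2, 8, 56, 64, 352/3, 384, 41344/45, 2048, 1449472/315, …
ICs: h(0) = -2, h′(0) = 8, h′′(0) = 112.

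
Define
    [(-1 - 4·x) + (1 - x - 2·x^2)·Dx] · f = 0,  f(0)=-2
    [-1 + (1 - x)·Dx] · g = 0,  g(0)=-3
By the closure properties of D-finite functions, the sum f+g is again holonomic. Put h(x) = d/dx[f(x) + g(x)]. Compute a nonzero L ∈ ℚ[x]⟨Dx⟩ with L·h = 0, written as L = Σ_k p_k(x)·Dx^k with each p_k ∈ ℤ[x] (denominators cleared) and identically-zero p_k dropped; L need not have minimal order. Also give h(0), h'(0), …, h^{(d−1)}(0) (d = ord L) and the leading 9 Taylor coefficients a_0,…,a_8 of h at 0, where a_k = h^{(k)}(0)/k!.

f: a_k = -2, -2, -6, -10, -22, -42, -86, -170, -342, …
g: a_k = -3, -3, -3, -3, -3, -3, -3, -3, -3, …
h₀=f+g: left-lcm gives L₀, ord ≤ 2.
Derive L from L₀ (diff closure).
L = (-6 - 48·x - 96·x^3 + 24·x^4) + (6 + 18·x - 12·x^2 + 24·x^3 - 90·x^4 + 24·x^5)·Dx + (-1 + 2·x - 5·x^2 + 12·x^3 + 2·x^4 - 14·x^5 + 4·x^6)·Dx^2  (order 2).
h: a_k = -5, -18, -39, -100, -225, -534, -1211, -2760, -6165, …
ICs: h(0) = -5, h′(0) = -18.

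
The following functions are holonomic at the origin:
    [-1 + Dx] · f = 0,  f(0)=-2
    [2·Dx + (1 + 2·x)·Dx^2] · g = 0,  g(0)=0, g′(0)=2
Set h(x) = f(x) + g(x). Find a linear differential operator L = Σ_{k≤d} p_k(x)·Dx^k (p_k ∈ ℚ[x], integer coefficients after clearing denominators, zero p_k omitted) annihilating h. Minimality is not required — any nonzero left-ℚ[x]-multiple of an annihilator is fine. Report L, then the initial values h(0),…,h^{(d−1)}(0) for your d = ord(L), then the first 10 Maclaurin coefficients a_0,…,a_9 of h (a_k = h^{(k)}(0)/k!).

L = (-10 - 4·x)·Dx + (7 - 4·x - 4·x^2)·Dx^2 + (3 + 8·x + 4·x^2)·Dx^3  (order 3).
h: a_k = -2, 0, -3, 7/3, -49/12, 383/60, -3841/360, 46079/2520, -645121/20160, 10321919/181440, …
ICs: h(0) = -2, h′(0) = 0, h′′(0) = -6.

f: a_k = -2, -2, -1, -1/3, -1/12, -1/60, -1/360, -1/2520, -1/20160, -1/181440, …
g: a_k = 0, 2, -2, 8/3, -4, 32/5, -32/3, 128/7, -32, 512/9, …
h₀=f+g: left-lcm gives L₀, ord ≤ 3.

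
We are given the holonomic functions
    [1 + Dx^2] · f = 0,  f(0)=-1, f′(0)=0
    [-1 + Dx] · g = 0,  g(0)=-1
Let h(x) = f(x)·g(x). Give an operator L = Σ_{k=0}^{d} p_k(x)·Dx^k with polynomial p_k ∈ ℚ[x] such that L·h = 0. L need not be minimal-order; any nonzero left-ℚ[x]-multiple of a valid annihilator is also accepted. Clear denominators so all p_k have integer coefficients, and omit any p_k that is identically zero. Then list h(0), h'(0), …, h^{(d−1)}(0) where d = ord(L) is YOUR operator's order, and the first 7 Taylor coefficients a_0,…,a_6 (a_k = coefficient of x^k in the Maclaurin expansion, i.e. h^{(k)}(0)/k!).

L = 2 - 2·Dx + Dx^2  (order 2).
h: a_k = 1, 1, 0, -1/3, -1/6, -1/30, 0, …
ICs: h(0) = 1, h′(0) = 1.

f: a_k = -1, 0, 1/2, 0, -1/24, 0, 1/720, …
g: a_k = -1, -1, -1/2, -1/6, -1/24, -1/120, -1/720, …
f·g: L₀ = L_f ⊗_s L_g, ord ≤ 2·1.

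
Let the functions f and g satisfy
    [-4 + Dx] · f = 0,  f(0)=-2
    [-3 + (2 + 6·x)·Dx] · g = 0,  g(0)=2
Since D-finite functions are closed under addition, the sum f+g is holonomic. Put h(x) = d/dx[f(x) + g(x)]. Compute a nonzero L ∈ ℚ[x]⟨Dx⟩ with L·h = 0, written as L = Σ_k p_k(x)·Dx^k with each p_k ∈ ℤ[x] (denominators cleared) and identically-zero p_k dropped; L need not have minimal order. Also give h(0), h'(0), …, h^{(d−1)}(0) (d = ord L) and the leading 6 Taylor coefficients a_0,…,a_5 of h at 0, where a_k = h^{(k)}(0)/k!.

f: a_k = -2, -8, -16, -64/3, -64/3, -256/15, …
g: a_k = 2, 3, -9/4, 27/8, -405/64, 1701/128, …
Sum ⇒ L₀ = lclm(L_f,L_g) in ℚ(x)⟨Dx⟩.
h=h₀': d/dx-closure on L₀ ⇒ L.
L = (-204 - 288·x) + (-37 - 384·x - 576·x^2)·Dx + (22 + 114·x + 144·x^2)·Dx^2  (order 2).
h: a_k = -5, -73/2, -431/8, -5311/48, -7253/384, -951049/3840, …
ICs: h(0) = -5, h′(0) = -73/2.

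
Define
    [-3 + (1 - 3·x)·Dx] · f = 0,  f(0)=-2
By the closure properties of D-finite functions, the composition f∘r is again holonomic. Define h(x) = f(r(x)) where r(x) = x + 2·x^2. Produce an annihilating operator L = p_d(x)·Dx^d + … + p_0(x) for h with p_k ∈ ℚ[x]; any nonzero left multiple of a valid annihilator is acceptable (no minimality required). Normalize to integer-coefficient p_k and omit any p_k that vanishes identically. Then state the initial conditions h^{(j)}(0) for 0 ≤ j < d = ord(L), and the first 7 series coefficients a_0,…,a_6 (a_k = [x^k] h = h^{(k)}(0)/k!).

L = (3 + 12·x) + (-1 + 3·x + 6·x^2)·Dx  (order 1).
h: a_k = -2, -6, -30, -126, -558, -2430, -10638, …
ICs: h(0) = -2.

f: a_k = -2, -6, -18, -54, -162, -486, -1458, …
f∘r: x↦r, Dx↦Dx/r' in L_f ⇒ L₀.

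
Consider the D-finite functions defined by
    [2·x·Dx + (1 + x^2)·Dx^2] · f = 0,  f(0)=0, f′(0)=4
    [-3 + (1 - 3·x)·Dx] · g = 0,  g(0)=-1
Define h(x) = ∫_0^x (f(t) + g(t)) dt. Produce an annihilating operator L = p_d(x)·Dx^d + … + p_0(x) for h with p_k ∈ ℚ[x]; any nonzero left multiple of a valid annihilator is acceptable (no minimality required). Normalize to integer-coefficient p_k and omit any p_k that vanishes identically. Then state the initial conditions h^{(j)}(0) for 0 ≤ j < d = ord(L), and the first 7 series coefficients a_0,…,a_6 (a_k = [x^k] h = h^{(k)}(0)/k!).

L = (6 - 72·x - 18·x^2)·Dx^2 + (-28 + 6·x - 60·x^2 - 18·x^3)·Dx^3 + (3 - 8·x - 8·x^3 - 3·x^4)·Dx^4  (order 4).
h: a_k = 0, -1, 1/2, -3, -85/12, -81/5, -1211/30, …
ICs: h(0) = 0, h′(0) = -1, h′′(0) = 1, h′′′(0) = -18.

f: a_k = 0, 4, 0, -4/3, 0, 4/5, 0, …
g: a_k = -1, -3, -9, -27, -81, -243, -729, …
h₀=f+g: left-lcm gives L₀, ord ≤ 3.
Integrate: L := L₀·Dx.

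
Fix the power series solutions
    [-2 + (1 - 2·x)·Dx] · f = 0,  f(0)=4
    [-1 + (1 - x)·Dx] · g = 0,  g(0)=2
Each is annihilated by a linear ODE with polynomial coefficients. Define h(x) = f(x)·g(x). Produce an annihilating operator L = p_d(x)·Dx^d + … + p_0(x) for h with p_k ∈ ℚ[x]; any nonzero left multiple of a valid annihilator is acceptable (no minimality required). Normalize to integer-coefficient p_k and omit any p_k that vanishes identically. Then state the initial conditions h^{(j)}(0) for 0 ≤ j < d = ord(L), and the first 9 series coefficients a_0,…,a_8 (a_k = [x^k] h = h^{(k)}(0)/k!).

L = (-3 + 4·x) + (1 - 3·x + 2·x^2)·Dx  (order 1).
h: a_k = 8, 24, 56, 120, 248, 504, 1016, 2040, 4088, …
ICs: h(0) = 8.

f: a_k = 4, 8, 16, 32, 64, 128, 256, 512, 1024, …
g: a_k = 2, 2, 2, 2, 2, 2, 2, 2, 2, …
f·g: L₀ = L_f ⊗_s L_g, ord ≤ 1·1.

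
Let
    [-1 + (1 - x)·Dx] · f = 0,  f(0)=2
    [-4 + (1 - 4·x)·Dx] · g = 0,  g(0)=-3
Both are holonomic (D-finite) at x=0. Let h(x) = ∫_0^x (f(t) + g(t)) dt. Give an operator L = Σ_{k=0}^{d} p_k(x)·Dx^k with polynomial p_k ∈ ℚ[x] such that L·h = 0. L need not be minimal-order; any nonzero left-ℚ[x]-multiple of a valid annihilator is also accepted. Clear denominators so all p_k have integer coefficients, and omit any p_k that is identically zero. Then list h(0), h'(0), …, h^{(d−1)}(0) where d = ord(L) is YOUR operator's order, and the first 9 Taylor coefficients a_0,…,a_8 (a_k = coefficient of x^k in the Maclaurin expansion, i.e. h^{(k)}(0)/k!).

f: a_k = 2, 2, 2, 2, 2, 2, 2, 2, 2, …
g: a_k = -3, -12, -48, -192, -768, -3072, -12288, -49152, -196608, …
f+g: L₀ = lclm(L_f,L_g), ord ≤ 1+1.
∫: right-multiply L₀ by Dx.
L = -8·Dx + (10 - 16·x)·Dx^2 + (-1 + 5·x - 4·x^2)·Dx^3  (order 3).
h: a_k = 0, -1, -5, -46/3, -95/2, -766/5, -1535/3, -12286/7, -24575/4, …
ICs: h(0) = 0, h′(0) = -1, h′′(0) = -10.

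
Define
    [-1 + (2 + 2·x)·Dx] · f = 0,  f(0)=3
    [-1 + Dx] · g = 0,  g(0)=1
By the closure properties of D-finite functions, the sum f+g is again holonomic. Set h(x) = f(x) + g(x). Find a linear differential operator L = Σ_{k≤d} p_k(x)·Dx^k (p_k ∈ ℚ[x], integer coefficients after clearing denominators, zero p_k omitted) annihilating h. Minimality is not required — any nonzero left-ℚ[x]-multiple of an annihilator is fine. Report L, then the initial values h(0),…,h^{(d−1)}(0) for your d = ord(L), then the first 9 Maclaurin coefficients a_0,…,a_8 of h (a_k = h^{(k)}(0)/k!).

L = (3 + 2·x) + (-5 - 8·x - 4·x^2)·Dx + (2 + 6·x + 4·x^2)·Dx^2  (order 2).
h: a_k = 4, 5/2, 1/8, 17/48, -29/384, 347/3840, -2771/46080, 31313/645120, -405149/10321920, …
ICs: h(0) = 4, h′(0) = 5/2.

f: a_k = 3, 3/2, -3/8, 3/16, -15/128, 21/256, -63/1024, 99/2048, -1287/32768, …
g: a_k = 1, 1, 1/2, 1/6, 1/24, 1/120, 1/720, 1/5040, 1/40320, …
L₀ := lclm(L_f,L_g); ord L₀ ≤ 1+1.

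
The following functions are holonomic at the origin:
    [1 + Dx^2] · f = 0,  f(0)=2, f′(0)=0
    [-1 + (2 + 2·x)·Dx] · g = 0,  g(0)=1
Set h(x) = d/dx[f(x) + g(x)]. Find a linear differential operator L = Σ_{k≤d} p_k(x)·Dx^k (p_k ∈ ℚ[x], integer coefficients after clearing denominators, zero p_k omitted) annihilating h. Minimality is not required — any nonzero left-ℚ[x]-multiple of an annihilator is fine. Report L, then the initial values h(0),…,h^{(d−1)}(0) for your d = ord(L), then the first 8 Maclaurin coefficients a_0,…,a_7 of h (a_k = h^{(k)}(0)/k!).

f: a_k = 2, 0, -1, 0, 1/12, 0, -1/360, 0, …
g: a_k = 1, 1/2, -1/8, 1/16, -5/128, 7/256, -21/1024, 33/2048, …
f+g: L₀ = lclm(L_f,L_g), ord ≤ 2+1.
Differentiate: ansatz ord ≤ ord L₀ ⇒ L.
L = (-19 - 8·x - 4·x^2) + (-14 - 30·x - 24·x^2 - 8·x^3)·Dx + (-19 - 8·x - 4·x^2)·Dx^2 + (-14 - 30·x - 24·x^2 - 8·x^3)·Dx^3  (order 3).
h: a_k = 1/2, -9/4, 3/16, 17/96, 35/256, -1073/7680, 231/2048, -134623/1290240, …
ICs: h(0) = 1/2, h′(0) = -9/4, h′′(0) = 3/8.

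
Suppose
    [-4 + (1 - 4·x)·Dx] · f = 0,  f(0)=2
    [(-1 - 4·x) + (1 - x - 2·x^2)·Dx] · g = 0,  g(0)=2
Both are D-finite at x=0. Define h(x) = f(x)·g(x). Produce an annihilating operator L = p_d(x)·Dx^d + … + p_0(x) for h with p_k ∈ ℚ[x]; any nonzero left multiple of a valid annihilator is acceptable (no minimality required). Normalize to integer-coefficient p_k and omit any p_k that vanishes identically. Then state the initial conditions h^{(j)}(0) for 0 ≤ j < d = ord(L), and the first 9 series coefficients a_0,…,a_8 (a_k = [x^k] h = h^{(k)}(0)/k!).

f: a_k = 2, 8, 32, 128, 512, 2048, 8192, 32768, 131072, …
g: a_k = 2, 2, 6, 10, 22, 42, 86, 170, 342, …
Sym-product of L_f,L_g gives L₀ (≤ ord 1).
L = (-5 + 4·x + 24·x^2) + (1 - 5·x + 2·x^2 + 8·x^3)·Dx  (order 1).
h: a_k = 4, 20, 92, 388, 1596, 6468, 26044, 104516, 418748, …
ICs: h(0) = 4.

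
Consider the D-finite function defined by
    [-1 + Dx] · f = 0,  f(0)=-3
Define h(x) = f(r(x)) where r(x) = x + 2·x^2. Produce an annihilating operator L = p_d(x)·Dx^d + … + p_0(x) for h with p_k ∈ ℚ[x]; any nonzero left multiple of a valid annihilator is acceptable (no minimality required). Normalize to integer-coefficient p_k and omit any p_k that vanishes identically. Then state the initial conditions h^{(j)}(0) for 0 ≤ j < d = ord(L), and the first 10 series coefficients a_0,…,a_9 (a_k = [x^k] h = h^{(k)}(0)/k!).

L = (-1 - 4·x) + Dx  (order 1).
h: a_k = -3, -3, -15/2, -13/2, -73/8, -281/40, -1741/240, -1697/336, -57233/13440, -328753/120960, …
ICs: h(0) = -3.

f: a_k = -3, -3, -3/2, -1/2, -1/8, -1/40, -1/240, -1/1680, -1/13440, -1/120960, …
L₀ from L_f via x↦r, Dx↦r'^{-1}Dx.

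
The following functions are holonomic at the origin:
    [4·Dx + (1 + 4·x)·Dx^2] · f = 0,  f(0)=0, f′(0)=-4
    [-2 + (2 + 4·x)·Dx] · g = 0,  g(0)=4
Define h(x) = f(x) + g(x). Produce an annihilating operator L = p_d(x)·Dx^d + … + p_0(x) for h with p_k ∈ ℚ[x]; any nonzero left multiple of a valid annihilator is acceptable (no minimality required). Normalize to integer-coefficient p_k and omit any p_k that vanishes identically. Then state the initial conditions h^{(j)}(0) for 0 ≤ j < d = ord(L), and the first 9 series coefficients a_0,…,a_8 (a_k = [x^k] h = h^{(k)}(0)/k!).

L = (20 + 16·x)·Dx + (29 + 104·x + 80·x^2)·Dx^2 + (3 + 22·x + 48·x^2 + 32·x^3)·Dx^3  (order 3).
h: a_k = 4, 0, 6, -58/3, 123/2, -2013/10, 8129/12, -65305/28, 261715/32, …
ICs: h(0) = 4, h′(0) = 0, h′′(0) = 12.

f: a_k = 0, -4, 8, -64/3, 64, -1024/5, 2048/3, -16384/7, 8192, …
g: a_k = 4, 4, -2, 2, -5/2, 7/2, -21/4, 33/4, -429/32, …
h₀=f+g: left-lcm gives L₀, ord ≤ 3.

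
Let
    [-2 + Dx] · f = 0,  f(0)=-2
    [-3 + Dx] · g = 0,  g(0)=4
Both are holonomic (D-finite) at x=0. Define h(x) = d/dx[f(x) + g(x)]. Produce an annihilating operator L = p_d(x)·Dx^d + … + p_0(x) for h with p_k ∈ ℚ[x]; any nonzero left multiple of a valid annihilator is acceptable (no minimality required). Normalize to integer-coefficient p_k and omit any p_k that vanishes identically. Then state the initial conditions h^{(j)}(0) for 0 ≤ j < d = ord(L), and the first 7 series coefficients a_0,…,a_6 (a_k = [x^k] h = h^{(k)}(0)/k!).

L = 6 - 5·Dx + Dx^2  (order 2).
h: a_k = 8, 28, 46, 146/3, 227/6, 697/30, 2123/180, …
ICs: h(0) = 8, h′(0) = 28.

f: a_k = -2, -4, -4, -8/3, -4/3, -8/15, -8/45, …
g: a_k = 4, 12, 18, 18, 27/2, 81/10, 81/20, …
h₀=f+g: left-lcm gives L₀, ord ≤ 2.
Derive L from L₀ (diff closure).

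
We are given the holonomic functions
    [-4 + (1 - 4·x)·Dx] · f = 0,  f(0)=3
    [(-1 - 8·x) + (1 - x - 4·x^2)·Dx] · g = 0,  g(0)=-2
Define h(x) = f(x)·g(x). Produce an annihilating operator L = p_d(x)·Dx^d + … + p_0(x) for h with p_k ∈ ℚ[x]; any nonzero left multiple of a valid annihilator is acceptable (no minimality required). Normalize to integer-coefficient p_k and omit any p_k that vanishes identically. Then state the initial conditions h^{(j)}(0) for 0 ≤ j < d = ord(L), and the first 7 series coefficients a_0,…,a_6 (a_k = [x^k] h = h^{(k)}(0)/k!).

f: a_k = 3, 12, 48, 192, 768, 3072, 12288, …
g: a_k = -2, -2, -10, -18, -58, -130, -362, …
h₀=f·g: eliminate ⇒ L₀, order ≤ 1·1.
L = (-5 + 48·x^2) + (1 - 5·x + 16·x^3)·Dx  (order 1).
h: a_k = -6, -30, -150, -654, -2790, -11550, -47286, …
ICs: h(0) = -6.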